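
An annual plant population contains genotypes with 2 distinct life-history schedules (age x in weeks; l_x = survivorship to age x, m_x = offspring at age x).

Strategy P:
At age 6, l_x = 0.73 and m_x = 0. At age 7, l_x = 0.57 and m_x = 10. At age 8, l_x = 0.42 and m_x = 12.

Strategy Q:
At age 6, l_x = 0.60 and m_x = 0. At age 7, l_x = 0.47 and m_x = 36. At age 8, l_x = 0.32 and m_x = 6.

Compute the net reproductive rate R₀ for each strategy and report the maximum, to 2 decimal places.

Strategy P: R₀ = 0.73×0 + 0.57×10 + 0.42×12 = 10.7400
Strategy Q: R₀ = 0.60×0 + 0.47×36 + 0.32×6 = 18.8400
Highest R₀: strategy Q with 18.8400.

18.84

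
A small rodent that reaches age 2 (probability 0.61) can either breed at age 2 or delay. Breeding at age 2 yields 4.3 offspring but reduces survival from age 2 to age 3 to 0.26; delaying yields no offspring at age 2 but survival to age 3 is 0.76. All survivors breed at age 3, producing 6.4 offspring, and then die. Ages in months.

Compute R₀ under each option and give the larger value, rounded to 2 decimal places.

3.64

breed at age 2: R₀ = 0.61 × (4.3 + 0.26 × 6.4) = 0.61 × 5.9640 = 3.6380
delay to age 3: R₀ = 0.61 × (0.76 × 6.4) = 0.61 × 4.8640 = 2.9670
Higher: breed at age 2 (3.6380).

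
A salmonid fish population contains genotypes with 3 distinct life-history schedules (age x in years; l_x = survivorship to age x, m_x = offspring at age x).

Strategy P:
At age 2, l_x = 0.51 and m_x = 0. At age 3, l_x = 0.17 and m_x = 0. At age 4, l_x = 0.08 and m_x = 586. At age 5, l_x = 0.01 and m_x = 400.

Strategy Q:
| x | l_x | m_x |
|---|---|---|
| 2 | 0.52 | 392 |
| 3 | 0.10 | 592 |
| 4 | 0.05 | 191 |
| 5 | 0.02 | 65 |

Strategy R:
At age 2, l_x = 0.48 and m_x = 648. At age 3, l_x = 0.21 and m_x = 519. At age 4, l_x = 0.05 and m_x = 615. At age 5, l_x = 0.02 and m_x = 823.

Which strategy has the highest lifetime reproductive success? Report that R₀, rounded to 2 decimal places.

467.24

Strategy P: R₀ = 0.51×0 + 0.17×0 + 0.08×586 + 0.01×400 = 50.8800
Strategy Q: R₀ = 0.52×392 + 0.10×592 + 0.05×191 + 0.02×65 = 273.8900
Strategy R: R₀ = 0.48×648 + 0.21×519 + 0.05×615 + 0.02×823 = 467.2400
Highest R₀: strategy R with 467.2400.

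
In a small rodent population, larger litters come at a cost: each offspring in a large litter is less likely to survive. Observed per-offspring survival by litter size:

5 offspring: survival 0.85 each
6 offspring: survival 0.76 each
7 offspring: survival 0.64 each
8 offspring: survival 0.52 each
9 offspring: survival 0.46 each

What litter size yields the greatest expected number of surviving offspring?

6

Expected surviving offspring = c × s(c):
  c=5: 5 × 0.85 = 4.250
  c=6: 6 × 0.76 = 4.560
  c=7: 7 × 0.64 = 4.480
  c=8: 8 × 0.52 = 4.160
  c=9: 9 × 0.46 = 4.140
Maximum at c = 6 (4.560 surviving offspring).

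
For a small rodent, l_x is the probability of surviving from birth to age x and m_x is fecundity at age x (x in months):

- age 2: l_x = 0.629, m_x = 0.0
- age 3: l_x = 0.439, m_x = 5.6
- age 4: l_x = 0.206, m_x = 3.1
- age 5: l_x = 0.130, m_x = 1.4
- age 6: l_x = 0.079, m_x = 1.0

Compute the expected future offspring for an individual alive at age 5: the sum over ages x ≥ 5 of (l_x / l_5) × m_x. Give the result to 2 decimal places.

2.01

l_5 = 0.130. Conditional survival from age 5 to x is l_x / l_5.
  x=5: (0.130/0.130) × 1.4 = 1.4000
  x=6: (0.079/0.130) × 1.0 = 0.6077
Sum = 1.4000 + 0.6077 = 2.0077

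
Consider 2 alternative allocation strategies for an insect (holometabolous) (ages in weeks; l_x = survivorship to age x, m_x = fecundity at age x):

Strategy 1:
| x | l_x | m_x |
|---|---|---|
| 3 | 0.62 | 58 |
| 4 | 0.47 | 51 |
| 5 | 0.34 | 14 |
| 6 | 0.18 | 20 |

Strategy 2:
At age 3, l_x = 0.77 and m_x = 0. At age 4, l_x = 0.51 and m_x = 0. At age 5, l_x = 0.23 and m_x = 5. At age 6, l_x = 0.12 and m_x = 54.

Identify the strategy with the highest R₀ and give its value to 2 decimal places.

Strategy 1: R₀ = 0.62×58 + 0.47×51 + 0.34×14 + 0.18×20 = 68.2900
Strategy 2: R₀ = 0.77×0 + 0.51×0 + 0.23×5 + 0.12×54 = 7.6300
Highest R₀: strategy 1 with 68.2900.

68.29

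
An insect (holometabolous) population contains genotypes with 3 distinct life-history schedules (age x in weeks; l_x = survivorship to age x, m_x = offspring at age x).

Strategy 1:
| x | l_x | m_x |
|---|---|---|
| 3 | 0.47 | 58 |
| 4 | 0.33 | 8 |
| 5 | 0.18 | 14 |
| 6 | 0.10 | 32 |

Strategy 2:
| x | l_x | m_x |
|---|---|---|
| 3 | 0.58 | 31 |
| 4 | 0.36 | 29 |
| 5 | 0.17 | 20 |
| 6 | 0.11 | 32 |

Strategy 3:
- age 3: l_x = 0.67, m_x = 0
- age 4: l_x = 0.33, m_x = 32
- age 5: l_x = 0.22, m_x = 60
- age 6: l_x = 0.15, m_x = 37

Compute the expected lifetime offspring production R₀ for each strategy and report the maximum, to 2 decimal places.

35.62

Strategy 1: R₀ = 0.47×58 + 0.33×8 + 0.18×14 + 0.10×32 = 35.6200
Strategy 2: R₀ = 0.58×31 + 0.36×29 + 0.17×20 + 0.11×32 = 35.3400
Strategy 3: R₀ = 0.67×0 + 0.33×32 + 0.22×60 + 0.15×37 = 29.3100
Highest R₀: strategy 1 with 35.6200.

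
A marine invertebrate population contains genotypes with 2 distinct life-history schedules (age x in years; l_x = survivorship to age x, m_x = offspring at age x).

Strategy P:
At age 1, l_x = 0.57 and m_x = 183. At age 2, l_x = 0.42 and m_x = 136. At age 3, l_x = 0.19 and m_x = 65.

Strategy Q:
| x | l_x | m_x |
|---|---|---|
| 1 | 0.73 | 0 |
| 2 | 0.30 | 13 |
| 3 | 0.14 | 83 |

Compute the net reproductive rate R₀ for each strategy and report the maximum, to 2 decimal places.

173.78

Strategy P: R₀ = 0.57×183 + 0.42×136 + 0.19×65 = 173.7800
Strategy Q: R₀ = 0.73×0 + 0.30×13 + 0.14×83 = 15.5200
Highest R₀: strategy P with 173.7800.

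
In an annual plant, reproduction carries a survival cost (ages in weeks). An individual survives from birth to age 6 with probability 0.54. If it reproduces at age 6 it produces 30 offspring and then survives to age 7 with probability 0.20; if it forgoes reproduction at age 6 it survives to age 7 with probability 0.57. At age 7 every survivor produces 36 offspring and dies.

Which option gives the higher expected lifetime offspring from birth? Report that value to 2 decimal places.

20.09

breed at age 6: R₀ = 0.54 × (30 + 0.20 × 36) = 0.54 × 37.2000 = 20.0880
delay to age 7: R₀ = 0.54 × (0.57 × 36) = 0.54 × 20.5200 = 11.0808
Higher: breed at age 6 (20.0880).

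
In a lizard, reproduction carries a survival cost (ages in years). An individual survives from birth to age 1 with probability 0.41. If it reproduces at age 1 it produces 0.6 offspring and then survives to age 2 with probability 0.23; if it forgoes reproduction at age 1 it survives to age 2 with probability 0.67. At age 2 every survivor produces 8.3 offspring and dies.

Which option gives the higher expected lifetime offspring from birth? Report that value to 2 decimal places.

2.28

breed at age 1: R₀ = 0.41 × (0.6 + 0.23 × 8.3) = 0.41 × 2.5090 = 1.0287
delay to age 2: R₀ = 0.41 × (0.67 × 8.3) = 0.41 × 5.5610 = 2.2800
Higher: delay to age 2 (2.2800).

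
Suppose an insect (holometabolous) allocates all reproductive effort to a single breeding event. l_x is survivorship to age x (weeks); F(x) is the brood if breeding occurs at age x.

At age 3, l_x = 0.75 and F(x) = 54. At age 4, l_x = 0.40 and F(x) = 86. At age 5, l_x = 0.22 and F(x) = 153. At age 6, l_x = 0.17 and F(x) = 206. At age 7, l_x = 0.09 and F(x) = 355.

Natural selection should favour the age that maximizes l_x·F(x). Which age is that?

Expected offspring if breeding at age x = l_x × F(x):
  age 3: 0.75 × 54 = 40.500
  age 4: 0.40 × 86 = 34.400
  age 5: 0.22 × 153 = 33.660
  age 6: 0.17 × 206 = 35.020
  age 7: 0.09 × 355 = 31.950
Maximum at age 3 (40.500).

3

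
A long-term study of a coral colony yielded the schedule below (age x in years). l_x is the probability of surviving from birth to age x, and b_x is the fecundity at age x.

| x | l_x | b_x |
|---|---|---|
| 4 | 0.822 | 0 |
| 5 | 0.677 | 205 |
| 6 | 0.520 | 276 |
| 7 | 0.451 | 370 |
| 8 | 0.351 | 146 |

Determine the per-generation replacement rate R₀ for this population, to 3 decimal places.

500.421

R₀ = Σ l_x b_x:
  age 4: 0.822 × 0 = 0.0000
  age 5: 0.677 × 205 = 138.7850
  age 6: 0.520 × 276 = 143.5200
  age 7: 0.451 × 370 = 166.8700
  age 8: 0.351 × 146 = 51.2460
R₀ = 0.0000 + 138.7850 + 143.5200 + 166.8700 + 51.2460 = 500.4210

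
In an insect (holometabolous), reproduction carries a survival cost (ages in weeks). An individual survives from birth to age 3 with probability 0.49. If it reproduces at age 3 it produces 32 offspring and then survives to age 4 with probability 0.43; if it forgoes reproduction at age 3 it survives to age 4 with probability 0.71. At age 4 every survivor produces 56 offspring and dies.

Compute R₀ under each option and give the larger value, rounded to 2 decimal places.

27.48

breed at age 3: R₀ = 0.49 × (32 + 0.43 × 56) = 0.49 × 56.0800 = 27.4792
delay to age 4: R₀ = 0.49 × (0.71 × 56) = 0.49 × 39.7600 = 19.4824
Higher: breed at age 3 (27.4792).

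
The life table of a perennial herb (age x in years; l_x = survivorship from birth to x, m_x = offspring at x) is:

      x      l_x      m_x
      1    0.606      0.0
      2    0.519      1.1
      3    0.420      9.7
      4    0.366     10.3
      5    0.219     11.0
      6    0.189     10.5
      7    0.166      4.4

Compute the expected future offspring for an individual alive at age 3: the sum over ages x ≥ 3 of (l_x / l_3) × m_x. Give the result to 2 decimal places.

30.88

l_3 = 0.420. Conditional survival from age 3 to x is l_x / l_3.
  x=3: (0.420/0.420) × 9.7 = 9.7000
  x=4: (0.366/0.420) × 10.3 = 8.9757
  x=5: (0.219/0.420) × 11.0 = 5.7357
  x=6: (0.189/0.420) × 10.5 = 4.7250
  x=7: (0.166/0.420) × 4.4 = 1.7390
Sum = 9.7000 + 8.9757 + 5.7357 + 4.7250 + 1.7390 = 30.8755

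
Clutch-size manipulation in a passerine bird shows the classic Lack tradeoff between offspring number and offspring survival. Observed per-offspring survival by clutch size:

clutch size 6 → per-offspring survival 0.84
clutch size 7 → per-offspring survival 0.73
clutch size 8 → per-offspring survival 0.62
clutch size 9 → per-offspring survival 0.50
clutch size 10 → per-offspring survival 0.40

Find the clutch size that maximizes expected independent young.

7

Expected independent young = c × s(c):
  c=6: 6 × 0.84 = 5.040
  c=7: 7 × 0.73 = 5.110
  c=8: 8 × 0.62 = 4.960
  c=9: 9 × 0.50 = 4.500
  c=10: 10 × 0.40 = 4.000
Maximum at c = 7 (5.110 independent young).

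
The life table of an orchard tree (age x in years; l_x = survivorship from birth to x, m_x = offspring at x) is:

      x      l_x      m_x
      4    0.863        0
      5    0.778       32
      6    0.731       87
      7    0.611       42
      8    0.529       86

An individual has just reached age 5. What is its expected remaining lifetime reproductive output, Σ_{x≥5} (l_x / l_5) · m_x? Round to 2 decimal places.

l_5 = 0.778. Conditional survival from age 5 to x is l_x / l_5.
  x=5: (0.778/0.778) × 32 = 32.0000
  x=6: (0.731/0.778) × 87 = 81.7442
  x=7: (0.611/0.778) × 42 = 32.9846
  x=8: (0.529/0.778) × 86 = 58.4756
Sum = 32.0000 + 81.7442 + 32.9846 + 58.4756 = 205.2044

205.20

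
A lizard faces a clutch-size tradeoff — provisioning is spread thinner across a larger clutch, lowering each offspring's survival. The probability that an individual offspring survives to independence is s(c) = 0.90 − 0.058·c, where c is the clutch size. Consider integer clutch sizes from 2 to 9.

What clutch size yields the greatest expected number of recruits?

Expected recruits = c × s(c):
  c=2: 2 × 0.784 = 1.568
  c=3: 3 × 0.726 = 2.178
  c=4: 4 × 0.668 = 2.672
  c=5: 5 × 0.610 = 3.050
  c=6: 6 × 0.552 = 3.312
  c=7: 7 × 0.494 = 3.458
  c=8: 8 × 0.436 = 3.488
  c=9: 9 × 0.378 = 3.402
Maximum at c = 8 (3.488 recruits).

8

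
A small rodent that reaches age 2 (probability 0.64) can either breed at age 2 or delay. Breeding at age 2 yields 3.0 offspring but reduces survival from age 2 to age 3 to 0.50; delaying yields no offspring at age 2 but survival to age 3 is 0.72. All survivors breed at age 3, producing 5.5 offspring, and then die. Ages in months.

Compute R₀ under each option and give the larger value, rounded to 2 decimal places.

3.68

breed at age 2: R₀ = 0.64 × (3.0 + 0.50 × 5.5) = 0.64 × 5.7500 = 3.6800
delay to age 3: R₀ = 0.64 × (0.72 × 5.5) = 0.64 × 3.9600 = 2.5344
Higher: breed at age 2 (3.6800).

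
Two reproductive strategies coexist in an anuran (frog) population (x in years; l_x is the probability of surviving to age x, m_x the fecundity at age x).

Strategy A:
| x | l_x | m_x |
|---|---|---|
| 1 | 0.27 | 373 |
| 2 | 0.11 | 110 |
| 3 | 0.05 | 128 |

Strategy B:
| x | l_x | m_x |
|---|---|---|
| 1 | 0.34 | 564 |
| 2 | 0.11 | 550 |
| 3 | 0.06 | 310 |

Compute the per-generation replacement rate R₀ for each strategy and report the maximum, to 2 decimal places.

270.86

Strategy A: R₀ = 0.27×373 + 0.11×110 + 0.05×128 = 119.2100
Strategy B: R₀ = 0.34×564 + 0.11×550 + 0.06×310 = 270.8600
Highest R₀: strategy B with 270.8600.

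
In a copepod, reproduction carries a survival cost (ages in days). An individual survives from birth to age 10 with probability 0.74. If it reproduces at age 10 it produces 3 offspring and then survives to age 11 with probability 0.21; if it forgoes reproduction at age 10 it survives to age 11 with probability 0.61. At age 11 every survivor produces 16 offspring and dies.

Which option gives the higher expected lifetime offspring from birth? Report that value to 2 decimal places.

7.22

breed at age 10: R₀ = 0.74 × (3 + 0.21 × 16) = 0.74 × 6.3600 = 4.7064
delay to age 11: R₀ = 0.74 × (0.61 × 16) = 0.74 × 9.7600 = 7.2224
Higher: delay to age 11 (7.2224).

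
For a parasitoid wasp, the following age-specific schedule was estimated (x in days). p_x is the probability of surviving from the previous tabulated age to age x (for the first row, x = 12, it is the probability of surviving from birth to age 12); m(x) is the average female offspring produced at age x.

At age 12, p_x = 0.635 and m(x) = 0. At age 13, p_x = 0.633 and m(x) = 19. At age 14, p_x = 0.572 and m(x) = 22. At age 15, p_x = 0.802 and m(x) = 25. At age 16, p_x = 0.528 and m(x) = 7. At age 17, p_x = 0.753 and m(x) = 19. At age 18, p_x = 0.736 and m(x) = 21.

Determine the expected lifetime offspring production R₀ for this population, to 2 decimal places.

Survivorship from birth: l_x = p_12·p_13·…·p_x.
  l_12 = 0.63500
  l_13 = 0.40196
  l_14 = 0.22992
  l_15 = 0.18439
  l_16 = 0.09736
  l_17 = 0.07331
  l_18 = 0.05396
R₀ = Σ l_x m(x):
  age 12: 0.63500 × 0 = 0.0000
  age 13: 0.40196 × 19 = 7.6372
  age 14: 0.22992 × 22 = 5.0582
  age 15: 0.18439 × 25 = 4.6098
  age 16: 0.09736 × 7 = 0.6815
  age 17: 0.07331 × 19 = 1.3929
  age 18: 0.05396 × 21 = 1.1332
R₀ = 0.0000 + 7.6372 + 5.0582 + 4.6098 + 0.6815 + 1.3929 + 1.1332 = 20.5128

20.51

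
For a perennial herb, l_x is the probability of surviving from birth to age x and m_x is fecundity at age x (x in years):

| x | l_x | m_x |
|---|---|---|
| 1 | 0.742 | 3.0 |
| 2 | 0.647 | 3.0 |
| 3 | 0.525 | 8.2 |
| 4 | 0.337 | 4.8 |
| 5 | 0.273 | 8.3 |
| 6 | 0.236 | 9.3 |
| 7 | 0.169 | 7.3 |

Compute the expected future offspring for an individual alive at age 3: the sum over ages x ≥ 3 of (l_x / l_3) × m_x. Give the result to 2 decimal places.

l_3 = 0.525. Conditional survival from age 3 to x is l_x / l_3.
  x=3: (0.525/0.525) × 8.2 = 8.2000
  x=4: (0.337/0.525) × 4.8 = 3.0811
  x=5: (0.273/0.525) × 8.3 = 4.3160
  x=6: (0.236/0.525) × 9.3 = 4.1806
  x=7: (0.169/0.525) × 7.3 = 2.3499
Sum = 8.2000 + 3.0811 + 4.3160 + 4.1806 + 2.3499 = 22.1276

22.13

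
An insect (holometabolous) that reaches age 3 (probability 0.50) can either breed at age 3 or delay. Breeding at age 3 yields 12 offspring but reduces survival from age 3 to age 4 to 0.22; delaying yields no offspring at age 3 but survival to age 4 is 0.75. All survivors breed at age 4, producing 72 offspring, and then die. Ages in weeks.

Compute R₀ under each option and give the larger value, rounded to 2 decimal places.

27.00

breed at age 3: R₀ = 0.50 × (12 + 0.22 × 72) = 0.50 × 27.8400 = 13.9200
delay to age 4: R₀ = 0.50 × (0.75 × 72) = 0.50 × 54.0000 = 27.0000
Higher: delay to age 4 (27.0000).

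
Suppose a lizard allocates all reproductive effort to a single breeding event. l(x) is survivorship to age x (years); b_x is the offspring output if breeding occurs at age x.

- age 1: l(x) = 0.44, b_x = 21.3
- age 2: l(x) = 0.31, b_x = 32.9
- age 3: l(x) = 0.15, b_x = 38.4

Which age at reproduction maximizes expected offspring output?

Expected offspring if breeding at age x = l(x) × b_x:
  age 1: 0.44 × 21.3 = 9.372
  age 2: 0.31 × 32.9 = 10.199
  age 3: 0.15 × 38.4 = 5.760
Maximum at age 2 (10.199).

2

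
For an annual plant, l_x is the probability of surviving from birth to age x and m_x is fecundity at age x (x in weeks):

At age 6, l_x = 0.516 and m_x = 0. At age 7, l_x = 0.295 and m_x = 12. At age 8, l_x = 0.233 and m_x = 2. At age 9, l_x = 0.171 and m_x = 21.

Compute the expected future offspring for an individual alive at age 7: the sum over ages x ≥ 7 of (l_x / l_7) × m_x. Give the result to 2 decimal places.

l_7 = 0.295. Conditional survival from age 7 to x is l_x / l_7.
  x=7: (0.295/0.295) × 12 = 12.0000
  x=8: (0.233/0.295) × 2 = 1.5797
  x=9: (0.171/0.295) × 21 = 12.1729
Sum = 12.0000 + 1.5797 + 12.1729 = 25.7525

25.75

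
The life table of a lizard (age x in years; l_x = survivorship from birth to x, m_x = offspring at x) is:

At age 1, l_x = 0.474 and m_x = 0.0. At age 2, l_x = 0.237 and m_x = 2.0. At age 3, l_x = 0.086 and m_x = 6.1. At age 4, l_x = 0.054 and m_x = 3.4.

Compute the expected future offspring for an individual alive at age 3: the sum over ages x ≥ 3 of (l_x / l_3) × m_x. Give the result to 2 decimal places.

8.23

l_3 = 0.086. Conditional survival from age 3 to x is l_x / l_3.
  x=3: (0.086/0.086) × 6.1 = 6.1000
  x=4: (0.054/0.086) × 3.4 = 2.1349
Sum = 6.1000 + 2.1349 = 8.2349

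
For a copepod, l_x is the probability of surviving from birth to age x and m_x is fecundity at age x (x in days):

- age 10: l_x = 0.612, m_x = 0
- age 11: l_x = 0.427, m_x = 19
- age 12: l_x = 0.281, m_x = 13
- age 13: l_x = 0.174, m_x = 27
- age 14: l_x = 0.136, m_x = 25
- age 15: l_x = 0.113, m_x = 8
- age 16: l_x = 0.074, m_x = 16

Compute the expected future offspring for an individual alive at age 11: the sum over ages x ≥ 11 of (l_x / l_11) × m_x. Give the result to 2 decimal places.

l_11 = 0.427. Conditional survival from age 11 to x is l_x / l_11.
  x=11: (0.427/0.427) × 19 = 19.0000
  x=12: (0.281/0.427) × 13 = 8.5550
  x=13: (0.174/0.427) × 27 = 11.0023
  x=14: (0.136/0.427) × 25 = 7.9625
  x=15: (0.113/0.427) × 8 = 2.1171
  x=16: (0.074/0.427) × 16 = 2.7728
Sum = 19.0000 + 8.5550 + 11.0023 + 7.9625 + 2.1171 + 2.7728 = 51.4098

51.41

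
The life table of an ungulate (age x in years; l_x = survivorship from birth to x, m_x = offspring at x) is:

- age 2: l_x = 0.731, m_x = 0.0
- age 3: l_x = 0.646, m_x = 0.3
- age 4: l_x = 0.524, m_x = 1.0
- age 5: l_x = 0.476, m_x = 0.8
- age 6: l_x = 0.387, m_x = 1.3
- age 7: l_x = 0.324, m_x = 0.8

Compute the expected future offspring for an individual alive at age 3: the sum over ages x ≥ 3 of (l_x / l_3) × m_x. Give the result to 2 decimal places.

2.88

l_3 = 0.646. Conditional survival from age 3 to x is l_x / l_3.
  x=3: (0.646/0.646) × 0.3 = 0.3000
  x=4: (0.524/0.646) × 1.0 = 0.8111
  x=5: (0.476/0.646) × 0.8 = 0.5895
  x=6: (0.387/0.646) × 1.3 = 0.7788
  x=7: (0.324/0.646) × 0.8 = 0.4012
Sum = 0.3000 + 0.8111 + 0.5895 + 0.7788 + 0.4012 = 2.8807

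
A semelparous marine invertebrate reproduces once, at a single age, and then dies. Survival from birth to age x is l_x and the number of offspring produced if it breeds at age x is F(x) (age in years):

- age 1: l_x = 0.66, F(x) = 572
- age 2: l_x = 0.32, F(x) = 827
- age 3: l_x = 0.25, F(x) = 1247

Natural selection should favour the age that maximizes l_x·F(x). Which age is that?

Expected offspring if breeding at age x = l_x × F(x):
  age 1: 0.66 × 572 = 377.520
  age 2: 0.32 × 827 = 264.640
  age 3: 0.25 × 1247 = 311.750
Maximum at age 1 (377.520).

1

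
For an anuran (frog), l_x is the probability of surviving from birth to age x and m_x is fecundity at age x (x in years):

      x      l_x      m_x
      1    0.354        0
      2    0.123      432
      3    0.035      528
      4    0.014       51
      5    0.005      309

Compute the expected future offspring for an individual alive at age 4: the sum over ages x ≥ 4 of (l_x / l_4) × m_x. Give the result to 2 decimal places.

161.36

l_4 = 0.014. Conditional survival from age 4 to x is l_x / l_4.
  x=4: (0.014/0.014) × 51 = 51.0000
  x=5: (0.005/0.014) × 309 = 110.3571
Sum = 51.0000 + 110.3571 = 161.3571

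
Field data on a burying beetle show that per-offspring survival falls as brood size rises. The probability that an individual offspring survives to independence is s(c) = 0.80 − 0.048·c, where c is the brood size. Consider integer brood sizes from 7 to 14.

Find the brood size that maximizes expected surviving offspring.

8

Expected surviving offspring = c × s(c):
  c=7: 7 × 0.464 = 3.248
  c=8: 8 × 0.416 = 3.328
  c=9: 9 × 0.368 = 3.312
  c=10: 10 × 0.320 = 3.200
  c=11: 11 × 0.272 = 2.992
  c=12: 12 × 0.224 = 2.688
  c=13: 13 × 0.176 = 2.288
  c=14: 14 × 0.128 = 1.792
Maximum at c = 8 (3.328 surviving offspring).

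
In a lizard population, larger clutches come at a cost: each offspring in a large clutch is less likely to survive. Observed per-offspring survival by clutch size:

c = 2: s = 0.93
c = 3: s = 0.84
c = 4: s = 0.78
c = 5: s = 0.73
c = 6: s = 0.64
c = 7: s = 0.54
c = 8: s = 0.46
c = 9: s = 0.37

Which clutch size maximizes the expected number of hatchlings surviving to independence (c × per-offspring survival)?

6

Expected hatchlings surviving to independence = c × s(c):
  c=2: 2 × 0.93 = 1.860
  c=3: 3 × 0.84 = 2.520
  c=4: 4 × 0.78 = 3.120
  c=5: 5 × 0.73 = 3.650
  c=6: 6 × 0.64 = 3.840
  c=7: 7 × 0.54 = 3.780
  c=8: 8 × 0.46 = 3.680
  c=9: 9 × 0.37 = 3.330
Maximum at c = 6 (3.840 hatchlings surviving to independence).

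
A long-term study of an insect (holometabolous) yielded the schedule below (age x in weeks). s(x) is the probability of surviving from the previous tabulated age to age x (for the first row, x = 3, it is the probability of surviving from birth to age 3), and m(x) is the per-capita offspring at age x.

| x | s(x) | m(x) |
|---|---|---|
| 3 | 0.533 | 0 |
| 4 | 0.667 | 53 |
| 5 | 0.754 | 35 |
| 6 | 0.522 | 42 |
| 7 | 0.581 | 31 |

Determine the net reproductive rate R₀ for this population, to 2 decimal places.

Survivorship from birth: l_x = s_3·s_4·…·s_x.
  l_3 = 0.53300
  l_4 = 0.35551
  l_5 = 0.26806
  l_6 = 0.13992
  l_7 = 0.08130
R₀ = Σ l_x m(x):
  age 3: 0.53300 × 0 = 0.0000
  age 4: 0.35551 × 53 = 18.8420
  age 5: 0.26806 × 35 = 9.3821
  age 6: 0.13992 × 42 = 5.8766
  age 7: 0.08130 × 31 = 2.5203
R₀ = 0.0000 + 18.8420 + 9.3821 + 5.8766 + 2.5203 = 36.6211

36.62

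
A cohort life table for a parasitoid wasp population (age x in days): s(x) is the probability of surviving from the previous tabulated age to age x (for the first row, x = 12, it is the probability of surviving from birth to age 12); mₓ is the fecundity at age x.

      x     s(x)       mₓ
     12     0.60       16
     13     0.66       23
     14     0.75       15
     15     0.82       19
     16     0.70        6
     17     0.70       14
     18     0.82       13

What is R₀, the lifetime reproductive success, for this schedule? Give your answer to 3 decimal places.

31.756

Survivorship from birth: l_x = s_12·s_13·…·s_x.
  l_12 = 0.60000
  l_13 = 0.39600
  l_14 = 0.29700
  l_15 = 0.24354
  l_16 = 0.17048
  l_17 = 0.11933
  l_18 = 0.09785
R₀ = Σ l_x mₓ:
  age 12: 0.60000 × 16 = 9.6000
  age 13: 0.39600 × 23 = 9.1080
  age 14: 0.29700 × 15 = 4.4550
  age 15: 0.24354 × 19 = 4.6273
  age 16: 0.17048 × 6 = 1.0229
  age 17: 0.11933 × 14 = 1.6706
  age 18: 0.09785 × 13 = 1.2721
R₀ = 9.6000 + 9.1080 + 4.4550 + 4.6273 + 1.0229 + 1.6706 + 1.2721 = 31.7558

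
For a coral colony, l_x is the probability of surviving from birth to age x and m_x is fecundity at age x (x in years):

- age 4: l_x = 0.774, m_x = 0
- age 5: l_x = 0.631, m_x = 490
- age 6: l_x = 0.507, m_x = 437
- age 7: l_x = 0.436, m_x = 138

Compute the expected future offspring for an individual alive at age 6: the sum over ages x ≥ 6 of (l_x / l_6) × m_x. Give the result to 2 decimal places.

l_6 = 0.507. Conditional survival from age 6 to x is l_x / l_6.
  x=6: (0.507/0.507) × 437 = 437.0000
  x=7: (0.436/0.507) × 138 = 118.6746
Sum = 437.0000 + 118.6746 = 555.6746

555.67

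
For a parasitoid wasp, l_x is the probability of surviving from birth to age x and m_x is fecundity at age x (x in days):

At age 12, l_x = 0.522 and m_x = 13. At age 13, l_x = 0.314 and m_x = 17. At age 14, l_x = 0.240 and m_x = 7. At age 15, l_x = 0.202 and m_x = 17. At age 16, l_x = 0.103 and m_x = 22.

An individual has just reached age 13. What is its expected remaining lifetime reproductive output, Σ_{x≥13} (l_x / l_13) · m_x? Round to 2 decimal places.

40.50

l_13 = 0.314. Conditional survival from age 13 to x is l_x / l_13.
  x=13: (0.314/0.314) × 17 = 17.0000
  x=14: (0.240/0.314) × 7 = 5.3503
  x=15: (0.202/0.314) × 17 = 10.9363
  x=16: (0.103/0.314) × 22 = 7.2166
Sum = 17.0000 + 5.3503 + 10.9363 + 7.2166 = 40.5032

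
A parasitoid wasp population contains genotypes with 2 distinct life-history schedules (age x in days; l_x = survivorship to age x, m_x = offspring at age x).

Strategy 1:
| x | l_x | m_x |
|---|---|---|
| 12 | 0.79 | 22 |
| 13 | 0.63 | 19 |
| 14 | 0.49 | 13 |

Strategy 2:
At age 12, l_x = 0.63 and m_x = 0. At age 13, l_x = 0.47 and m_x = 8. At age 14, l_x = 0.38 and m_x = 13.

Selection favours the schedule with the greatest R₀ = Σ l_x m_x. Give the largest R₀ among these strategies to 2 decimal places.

35.72

Strategy 1: R₀ = 0.79×22 + 0.63×19 + 0.49×13 = 35.7200
Strategy 2: R₀ = 0.63×0 + 0.47×8 + 0.38×13 = 8.7000
Highest R₀: strategy 1 with 35.7200.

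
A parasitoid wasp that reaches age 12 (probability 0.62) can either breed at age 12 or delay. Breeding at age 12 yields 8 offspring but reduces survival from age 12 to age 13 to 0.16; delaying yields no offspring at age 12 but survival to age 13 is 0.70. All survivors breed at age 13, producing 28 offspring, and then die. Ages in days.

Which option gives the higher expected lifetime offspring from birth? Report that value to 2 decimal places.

12.15

breed at age 12: R₀ = 0.62 × (8 + 0.16 × 28) = 0.62 × 12.4800 = 7.7376
delay to age 13: R₀ = 0.62 × (0.70 × 28) = 0.62 × 19.6000 = 12.1520
Higher: delay to age 13 (12.1520).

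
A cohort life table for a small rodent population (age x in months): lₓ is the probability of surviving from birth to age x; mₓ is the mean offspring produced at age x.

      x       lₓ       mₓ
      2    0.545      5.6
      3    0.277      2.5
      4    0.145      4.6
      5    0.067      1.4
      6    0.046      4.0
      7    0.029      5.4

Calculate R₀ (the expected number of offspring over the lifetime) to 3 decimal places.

4.846

R₀ = Σ lₓ mₓ:
  age 2: 0.545 × 5.6 = 3.0520
  age 3: 0.277 × 2.5 = 0.6925
  age 4: 0.145 × 4.6 = 0.6670
  age 5: 0.067 × 1.4 = 0.0938
  age 6: 0.046 × 4.0 = 0.1840
  age 7: 0.029 × 5.4 = 0.1566
R₀ = 3.0520 + 0.6925 + 0.6670 + 0.0938 + 0.1840 + 0.1566 = 4.8459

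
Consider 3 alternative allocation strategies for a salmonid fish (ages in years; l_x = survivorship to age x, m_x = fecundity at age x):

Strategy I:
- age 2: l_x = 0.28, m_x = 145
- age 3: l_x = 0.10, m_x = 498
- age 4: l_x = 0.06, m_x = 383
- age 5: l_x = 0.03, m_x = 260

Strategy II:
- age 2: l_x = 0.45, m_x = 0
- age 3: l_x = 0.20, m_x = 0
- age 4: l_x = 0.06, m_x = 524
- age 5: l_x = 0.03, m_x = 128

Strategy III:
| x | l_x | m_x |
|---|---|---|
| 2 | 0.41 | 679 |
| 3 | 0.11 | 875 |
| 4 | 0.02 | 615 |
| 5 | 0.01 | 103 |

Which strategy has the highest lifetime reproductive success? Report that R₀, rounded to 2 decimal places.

387.97

Strategy I: R₀ = 0.28×145 + 0.10×498 + 0.06×383 + 0.03×260 = 121.1800
Strategy II: R₀ = 0.45×0 + 0.20×0 + 0.06×524 + 0.03×128 = 35.2800
Strategy III: R₀ = 0.41×679 + 0.11×875 + 0.02×615 + 0.01×103 = 387.9700
Highest R₀: strategy III with 387.9700.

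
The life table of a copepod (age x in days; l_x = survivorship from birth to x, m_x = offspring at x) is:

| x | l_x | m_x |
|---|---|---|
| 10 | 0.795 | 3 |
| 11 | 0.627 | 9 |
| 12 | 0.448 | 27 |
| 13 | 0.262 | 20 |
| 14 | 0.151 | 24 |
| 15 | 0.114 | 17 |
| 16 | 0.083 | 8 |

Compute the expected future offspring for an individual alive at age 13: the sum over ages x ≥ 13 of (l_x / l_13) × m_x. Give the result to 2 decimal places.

l_13 = 0.262. Conditional survival from age 13 to x is l_x / l_13.
  x=13: (0.262/0.262) × 20 = 20.0000
  x=14: (0.151/0.262) × 24 = 13.8321
  x=15: (0.114/0.262) × 17 = 7.3969
  x=16: (0.083/0.262) × 8 = 2.5344
Sum = 20.0000 + 13.8321 + 7.3969 + 2.5344 = 43.7634

43.76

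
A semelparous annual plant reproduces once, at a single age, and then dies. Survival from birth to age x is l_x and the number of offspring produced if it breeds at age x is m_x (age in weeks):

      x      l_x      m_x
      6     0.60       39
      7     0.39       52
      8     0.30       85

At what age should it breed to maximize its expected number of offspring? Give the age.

Expected offspring if breeding at age x = l_x × m_x:
  age 6: 0.60 × 39 = 23.400
  age 7: 0.39 × 52 = 20.280
  age 8: 0.30 × 85 = 25.500
Maximum at age 8 (25.500).

8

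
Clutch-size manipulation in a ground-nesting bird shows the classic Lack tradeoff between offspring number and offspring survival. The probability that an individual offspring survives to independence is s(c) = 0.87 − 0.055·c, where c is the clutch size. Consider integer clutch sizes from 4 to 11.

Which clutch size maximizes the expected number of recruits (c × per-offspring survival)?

8

Expected recruits = c × s(c):
  c=4: 4 × 0.650 = 2.600
  c=5: 5 × 0.595 = 2.975
  c=6: 6 × 0.540 = 3.240
  c=7: 7 × 0.485 = 3.395
  c=8: 8 × 0.430 = 3.440
  c=9: 9 × 0.375 = 3.375
  c=10: 10 × 0.320 = 3.200
  c=11: 11 × 0.265 = 2.915
Maximum at c = 8 (3.440 recruits).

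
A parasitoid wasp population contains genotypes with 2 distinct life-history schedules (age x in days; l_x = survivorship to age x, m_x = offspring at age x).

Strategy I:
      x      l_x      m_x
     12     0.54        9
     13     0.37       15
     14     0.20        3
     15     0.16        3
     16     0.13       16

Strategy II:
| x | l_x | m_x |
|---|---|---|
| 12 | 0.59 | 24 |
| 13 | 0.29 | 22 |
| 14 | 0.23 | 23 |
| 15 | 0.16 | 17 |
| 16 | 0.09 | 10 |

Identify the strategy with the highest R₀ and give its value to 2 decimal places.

Strategy I: R₀ = 0.54×9 + 0.37×15 + 0.20×3 + 0.16×3 + 0.13×16 = 13.5700
Strategy II: R₀ = 0.59×24 + 0.29×22 + 0.23×23 + 0.16×17 + 0.09×10 = 29.4500
Highest R₀: strategy II with 29.4500.

29.45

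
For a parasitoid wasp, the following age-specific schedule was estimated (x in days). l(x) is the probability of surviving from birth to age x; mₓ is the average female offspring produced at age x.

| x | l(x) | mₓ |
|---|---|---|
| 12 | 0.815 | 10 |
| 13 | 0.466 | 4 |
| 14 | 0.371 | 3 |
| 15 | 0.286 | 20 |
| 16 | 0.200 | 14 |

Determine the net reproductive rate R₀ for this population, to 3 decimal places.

19.647

R₀ = Σ l(x) mₓ:
  age 12: 0.815 × 10 = 8.1500
  age 13: 0.466 × 4 = 1.8640
  age 14: 0.371 × 3 = 1.1130
  age 15: 0.286 × 20 = 5.7200
  age 16: 0.200 × 14 = 2.8000
R₀ = 8.1500 + 1.8640 + 1.1130 + 5.7200 + 2.8000 = 19.6470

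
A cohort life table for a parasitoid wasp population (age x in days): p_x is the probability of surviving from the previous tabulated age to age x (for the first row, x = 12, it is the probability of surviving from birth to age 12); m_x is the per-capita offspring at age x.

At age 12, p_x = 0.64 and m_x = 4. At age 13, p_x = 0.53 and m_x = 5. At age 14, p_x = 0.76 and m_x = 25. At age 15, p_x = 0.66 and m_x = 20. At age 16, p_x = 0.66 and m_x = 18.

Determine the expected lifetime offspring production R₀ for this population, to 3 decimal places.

Survivorship from birth: l_x = p_12·p_13·…·p_x.
  l_12 = 0.64000
  l_13 = 0.33920
  l_14 = 0.25779
  l_15 = 0.17014
  l_16 = 0.11229
R₀ = Σ l_x m_x:
  age 12: 0.64000 × 4 = 2.5600
  age 13: 0.33920 × 5 = 1.6960
  age 14: 0.25779 × 25 = 6.4448
  age 15: 0.17014 × 20 = 3.4028
  age 16: 0.11229 × 18 = 2.0212
R₀ = 2.5600 + 1.6960 + 6.4448 + 3.4028 + 2.0212 = 16.1248

16.125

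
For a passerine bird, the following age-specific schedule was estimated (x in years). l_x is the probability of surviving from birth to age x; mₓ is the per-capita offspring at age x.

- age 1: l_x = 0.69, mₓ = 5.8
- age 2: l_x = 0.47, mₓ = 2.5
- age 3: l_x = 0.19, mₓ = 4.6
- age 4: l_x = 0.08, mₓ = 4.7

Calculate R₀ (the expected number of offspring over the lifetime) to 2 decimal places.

R₀ = Σ l_x mₓ:
  age 1: 0.69 × 5.8 = 4.0020
  age 2: 0.47 × 2.5 = 1.1750
  age 3: 0.19 × 4.6 = 0.8740
  age 4: 0.08 × 4.7 = 0.3760
R₀ = 4.0020 + 1.1750 + 0.8740 + 0.3760 = 6.4270

6.43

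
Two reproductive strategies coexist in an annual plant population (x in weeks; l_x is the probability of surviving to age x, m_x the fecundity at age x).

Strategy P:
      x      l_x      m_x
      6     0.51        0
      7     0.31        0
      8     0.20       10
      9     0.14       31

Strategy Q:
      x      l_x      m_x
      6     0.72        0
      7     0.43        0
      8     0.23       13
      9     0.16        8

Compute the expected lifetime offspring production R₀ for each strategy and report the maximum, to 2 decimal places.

Strategy P: R₀ = 0.51×0 + 0.31×0 + 0.20×10 + 0.14×31 = 6.3400
Strategy Q: R₀ = 0.72×0 + 0.43×0 + 0.23×13 + 0.16×8 = 4.2700
Highest R₀: strategy P with 6.3400.

6.34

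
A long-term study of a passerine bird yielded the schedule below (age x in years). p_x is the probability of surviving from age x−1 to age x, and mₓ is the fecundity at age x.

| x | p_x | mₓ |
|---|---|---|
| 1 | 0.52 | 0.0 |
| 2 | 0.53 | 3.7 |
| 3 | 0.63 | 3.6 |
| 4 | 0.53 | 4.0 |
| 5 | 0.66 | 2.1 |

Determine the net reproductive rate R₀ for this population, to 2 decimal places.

2.14

Survivorship from birth: l_x = p_1·p_2·…·p_x.
  l_1 = 0.52000
  l_2 = 0.27560
  l_3 = 0.17363
  l_4 = 0.09202
  l_5 = 0.06074
R₀ = Σ l_x mₓ:
  age 1: 0.52000 × 0.0 = 0.0000
  age 2: 0.27560 × 3.7 = 1.0197
  age 3: 0.17363 × 3.6 = 0.6251
  age 4: 0.09202 × 4.0 = 0.3681
  age 5: 0.06074 × 2.1 = 0.1276
R₀ = 0.0000 + 1.0197 + 0.6251 + 0.3681 + 0.1276 = 2.1404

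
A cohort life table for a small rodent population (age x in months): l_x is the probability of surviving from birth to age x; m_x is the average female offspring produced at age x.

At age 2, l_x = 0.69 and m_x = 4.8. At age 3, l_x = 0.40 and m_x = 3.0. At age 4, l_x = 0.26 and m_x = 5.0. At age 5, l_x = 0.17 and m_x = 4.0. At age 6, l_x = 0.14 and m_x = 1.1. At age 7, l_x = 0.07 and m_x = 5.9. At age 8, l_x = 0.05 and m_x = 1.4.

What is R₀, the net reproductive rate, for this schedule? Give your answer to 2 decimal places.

R₀ = Σ l_x m_x:
  age 2: 0.69 × 4.8 = 3.3120
  age 3: 0.40 × 3.0 = 1.2000
  age 4: 0.26 × 5.0 = 1.3000
  age 5: 0.17 × 4.0 = 0.6800
  age 6: 0.14 × 1.1 = 0.1540
  age 7: 0.07 × 5.9 = 0.4130
  age 8: 0.05 × 1.4 = 0.0700
R₀ = 3.3120 + 1.2000 + 1.3000 + 0.6800 + 0.1540 + 0.4130 + 0.0700 = 7.1290

7.13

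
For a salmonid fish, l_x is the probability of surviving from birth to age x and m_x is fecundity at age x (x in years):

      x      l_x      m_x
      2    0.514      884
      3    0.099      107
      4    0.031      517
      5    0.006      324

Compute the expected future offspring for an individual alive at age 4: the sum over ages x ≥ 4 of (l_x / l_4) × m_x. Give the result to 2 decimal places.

579.71

l_4 = 0.031. Conditional survival from age 4 to x is l_x / l_4.
  x=4: (0.031/0.031) × 517 = 517.0000
  x=5: (0.006/0.031) × 324 = 62.7097
Sum = 517.0000 + 62.7097 = 579.7097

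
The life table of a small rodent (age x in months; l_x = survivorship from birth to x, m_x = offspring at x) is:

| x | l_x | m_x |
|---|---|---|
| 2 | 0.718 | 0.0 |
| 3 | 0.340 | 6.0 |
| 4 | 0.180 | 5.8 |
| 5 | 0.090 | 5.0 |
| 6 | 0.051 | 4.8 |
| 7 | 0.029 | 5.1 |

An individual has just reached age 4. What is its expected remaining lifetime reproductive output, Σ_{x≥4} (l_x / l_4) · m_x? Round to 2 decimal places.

10.48

l_4 = 0.180. Conditional survival from age 4 to x is l_x / l_4.
  x=4: (0.180/0.180) × 5.8 = 5.8000
  x=5: (0.090/0.180) × 5.0 = 2.5000
  x=6: (0.051/0.180) × 4.8 = 1.3600
  x=7: (0.029/0.180) × 5.1 = 0.8217
Sum = 5.8000 + 2.5000 + 1.3600 + 0.8217 = 10.4817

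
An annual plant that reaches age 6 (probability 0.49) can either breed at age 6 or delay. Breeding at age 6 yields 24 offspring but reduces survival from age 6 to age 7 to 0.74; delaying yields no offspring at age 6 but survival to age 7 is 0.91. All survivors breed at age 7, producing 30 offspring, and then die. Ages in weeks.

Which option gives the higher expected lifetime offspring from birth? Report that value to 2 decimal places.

breed at age 6: R₀ = 0.49 × (24 + 0.74 × 30) = 0.49 × 46.2000 = 22.6380
delay to age 7: R₀ = 0.49 × (0.91 × 30) = 0.49 × 27.3000 = 13.3770
Higher: breed at age 6 (22.6380).

22.64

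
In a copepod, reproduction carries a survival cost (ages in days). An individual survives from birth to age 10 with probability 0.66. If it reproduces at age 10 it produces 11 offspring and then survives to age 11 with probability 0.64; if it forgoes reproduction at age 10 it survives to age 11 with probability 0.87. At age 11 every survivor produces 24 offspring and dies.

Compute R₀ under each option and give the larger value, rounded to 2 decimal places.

17.40

breed at age 10: R₀ = 0.66 × (11 + 0.64 × 24) = 0.66 × 26.3600 = 17.3976
delay to age 11: R₀ = 0.66 × (0.87 × 24) = 0.66 × 20.8800 = 13.7808
Higher: breed at age 10 (17.3976).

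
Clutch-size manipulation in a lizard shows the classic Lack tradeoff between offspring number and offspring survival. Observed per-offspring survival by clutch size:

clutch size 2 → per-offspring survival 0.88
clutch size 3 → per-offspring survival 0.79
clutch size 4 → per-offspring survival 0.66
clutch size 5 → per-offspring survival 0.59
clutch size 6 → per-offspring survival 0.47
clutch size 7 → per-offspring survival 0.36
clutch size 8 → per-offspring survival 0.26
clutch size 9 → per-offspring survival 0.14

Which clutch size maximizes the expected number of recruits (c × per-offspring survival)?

5

Expected recruits = c × s(c):
  c=2: 2 × 0.88 = 1.760
  c=3: 3 × 0.79 = 2.370
  c=4: 4 × 0.66 = 2.640
  c=5: 5 × 0.59 = 2.950
  c=6: 6 × 0.47 = 2.820
  c=7: 7 × 0.36 = 2.520
  c=8: 8 × 0.26 = 2.080
  c=9: 9 × 0.14 = 1.260
Maximum at c = 5 (2.950 recruits).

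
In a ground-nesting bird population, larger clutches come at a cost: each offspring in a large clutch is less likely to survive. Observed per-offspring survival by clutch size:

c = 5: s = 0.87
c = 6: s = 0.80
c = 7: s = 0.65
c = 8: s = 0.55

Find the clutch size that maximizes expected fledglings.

6

Expected fledglings = c × s(c):
  c=5: 5 × 0.87 = 4.350
  c=6: 6 × 0.80 = 4.800
  c=7: 7 × 0.65 = 4.550
  c=8: 8 × 0.55 = 4.400
Maximum at c = 6 (4.800 fledglings).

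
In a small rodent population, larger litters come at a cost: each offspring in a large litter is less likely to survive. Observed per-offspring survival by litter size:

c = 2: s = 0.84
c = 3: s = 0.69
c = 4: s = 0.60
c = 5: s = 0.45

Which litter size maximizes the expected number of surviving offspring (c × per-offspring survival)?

4

Expected surviving offspring = c × s(c):
  c=2: 2 × 0.84 = 1.680
  c=3: 3 × 0.69 = 2.070
  c=4: 4 × 0.60 = 2.400
  c=5: 5 × 0.45 = 2.250
Maximum at c = 4 (2.400 surviving offspring).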